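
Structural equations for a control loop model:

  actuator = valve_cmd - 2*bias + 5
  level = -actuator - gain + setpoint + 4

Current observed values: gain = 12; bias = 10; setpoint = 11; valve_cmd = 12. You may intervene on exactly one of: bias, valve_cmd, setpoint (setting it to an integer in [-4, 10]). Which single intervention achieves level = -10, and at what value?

set bias = 2

Intervening on bias: with other inputs at their observed values, level = 2*bias - 14. Solving for -10 gives bias = 2, within [-4, 10].
Intervening on valve_cmd: level = -valve_cmd + 18. Reaching -10 requires valve_cmd = 28, outside [-4, 10].
Intervening on setpoint: level = setpoint - 5. Reaching -10 requires setpoint = -5, outside [-4, 10].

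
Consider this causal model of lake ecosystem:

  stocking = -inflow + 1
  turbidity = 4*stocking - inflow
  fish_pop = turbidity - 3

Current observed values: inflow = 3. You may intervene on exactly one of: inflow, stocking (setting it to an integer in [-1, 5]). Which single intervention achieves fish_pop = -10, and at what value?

set stocking = -1

Intervening on inflow: fish_pop = -5*inflow + 1. Reaching -10 requires inflow = 11/5, not an integer.
Intervening on stocking: with other inputs at their observed values, fish_pop = 4*stocking - 6. Solving for -10 gives stocking = -1, within [-1, 5].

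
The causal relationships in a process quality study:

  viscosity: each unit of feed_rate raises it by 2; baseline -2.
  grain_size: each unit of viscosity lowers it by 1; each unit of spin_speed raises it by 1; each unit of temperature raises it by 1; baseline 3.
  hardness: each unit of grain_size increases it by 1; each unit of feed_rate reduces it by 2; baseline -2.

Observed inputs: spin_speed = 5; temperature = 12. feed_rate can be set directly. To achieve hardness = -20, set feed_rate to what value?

Substituting into the grain_size equation gives grain_size = -2*feed_rate + 22.
So hardness = -4*feed_rate + 20.
Solve -4*feed_rate + 20 = -20: feed_rate = (-20 - 20) / -4 = 10.

feed_rate = 10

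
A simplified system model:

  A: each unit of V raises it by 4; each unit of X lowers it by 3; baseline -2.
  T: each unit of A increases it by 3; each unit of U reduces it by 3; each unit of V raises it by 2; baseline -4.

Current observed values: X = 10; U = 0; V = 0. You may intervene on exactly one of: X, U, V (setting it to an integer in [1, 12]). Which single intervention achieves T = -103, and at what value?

set U = 1

Intervening on X: T = -9*X - 10. Reaching -103 requires X = 31/3, not an integer.
Intervening on U: with other inputs at their observed values, T = -3*U - 100. Solving for -103 gives U = 1, within [1, 12].
Intervening on V: T = 14*V - 100. Reaching -103 requires V = -3/14, not an integer.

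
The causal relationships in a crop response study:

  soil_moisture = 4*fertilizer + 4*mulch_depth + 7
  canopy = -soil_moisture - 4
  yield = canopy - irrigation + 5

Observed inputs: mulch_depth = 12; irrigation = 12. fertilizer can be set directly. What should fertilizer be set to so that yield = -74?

Substituting into the soil_moisture equation gives soil_moisture = 4*fertilizer + 55.
Substituting into the canopy equation gives canopy = -4*fertilizer - 59.
This gives yield = -4*fertilizer - 66.
Solve -4*fertilizer - 66 = -74: fertilizer = (-74 + 66) / -4 = 2.

fertilizer = 2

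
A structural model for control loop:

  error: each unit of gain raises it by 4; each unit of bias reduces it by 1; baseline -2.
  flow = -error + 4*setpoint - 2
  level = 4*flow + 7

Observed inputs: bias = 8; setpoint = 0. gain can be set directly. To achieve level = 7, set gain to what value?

gain = 2

Substituting into the error equation gives error = 4*gain - 10.
flow becomes -4*gain + 8.
level becomes -16*gain + 39.
Solve -16*gain + 39 = 7: gain = (7 - 39) / -16 = 2.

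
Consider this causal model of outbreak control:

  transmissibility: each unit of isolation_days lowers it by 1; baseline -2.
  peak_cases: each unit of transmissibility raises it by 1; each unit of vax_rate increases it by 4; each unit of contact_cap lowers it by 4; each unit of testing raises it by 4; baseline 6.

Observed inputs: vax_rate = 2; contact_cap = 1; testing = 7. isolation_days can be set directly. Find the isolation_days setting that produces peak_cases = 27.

isolation_days = 9

Substituting into the peak_cases equation gives peak_cases = -isolation_days + 36.
Solve -isolation_days + 36 = 27: isolation_days = (27 - 36) / -1 = 9.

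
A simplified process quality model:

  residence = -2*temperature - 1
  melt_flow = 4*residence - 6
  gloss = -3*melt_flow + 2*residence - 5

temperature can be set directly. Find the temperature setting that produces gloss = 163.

temperature = 7

Substituting into the melt_flow equation gives melt_flow = -8*temperature - 10.
This gives gloss = 20*temperature + 23.
Solve 20*temperature + 23 = 163: temperature = (163 - 23) / 20 = 7.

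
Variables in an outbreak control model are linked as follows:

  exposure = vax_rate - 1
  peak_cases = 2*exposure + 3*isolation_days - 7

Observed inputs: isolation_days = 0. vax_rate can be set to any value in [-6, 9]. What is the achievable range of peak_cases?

Substituting into the peak_cases equation gives peak_cases = 2*vax_rate - 9.
Linear in vax_rate, so extremes are at the endpoints: vax_rate = -6 gives peak_cases = -21; vax_rate = 9 gives peak_cases = 9.

-21 to 9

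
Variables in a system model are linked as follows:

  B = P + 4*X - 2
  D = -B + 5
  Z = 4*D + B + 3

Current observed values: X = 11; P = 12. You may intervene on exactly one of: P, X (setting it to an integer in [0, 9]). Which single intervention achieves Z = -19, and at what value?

set X = 1

Intervening on P: Z = -3*P - 103. Reaching -19 requires P = -28, outside [0, 9].
Intervening on X: with other inputs at their observed values, Z = -12*X - 7. Solving for -19 gives X = 1, within [0, 9].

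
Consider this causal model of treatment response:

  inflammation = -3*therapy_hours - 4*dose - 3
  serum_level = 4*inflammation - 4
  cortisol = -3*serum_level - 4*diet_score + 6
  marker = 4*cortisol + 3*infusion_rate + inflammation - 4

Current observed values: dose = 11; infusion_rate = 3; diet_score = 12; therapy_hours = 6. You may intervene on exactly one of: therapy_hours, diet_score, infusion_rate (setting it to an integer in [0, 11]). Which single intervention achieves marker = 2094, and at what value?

Intervening on therapy_hours: with other inputs at their observed values, marker = 141*therapy_hours + 2094. Solving for 2094 gives therapy_hours = 0, within [0, 11].
Intervening on diet_score: marker = -16*diet_score + 3132. Reaching 2094 requires diet_score = 519/8, not an integer.
Intervening on infusion_rate: marker = 3*infusion_rate + 2931. Reaching 2094 requires infusion_rate = -279, outside [0, 11].

set therapy_hours = 0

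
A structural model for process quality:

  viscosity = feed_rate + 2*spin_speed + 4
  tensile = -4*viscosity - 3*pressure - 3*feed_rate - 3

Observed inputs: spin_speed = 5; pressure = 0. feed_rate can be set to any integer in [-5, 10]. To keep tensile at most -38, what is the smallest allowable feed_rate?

Substituting into the viscosity equation gives viscosity = feed_rate + 14.
tensile becomes -7*feed_rate - 59.
Require -7*feed_rate - 59 ≤ -38, so feed_rate ≥ -3.
The smallest integer in [-5, 10] satisfying this is -3.

feed_rate = -3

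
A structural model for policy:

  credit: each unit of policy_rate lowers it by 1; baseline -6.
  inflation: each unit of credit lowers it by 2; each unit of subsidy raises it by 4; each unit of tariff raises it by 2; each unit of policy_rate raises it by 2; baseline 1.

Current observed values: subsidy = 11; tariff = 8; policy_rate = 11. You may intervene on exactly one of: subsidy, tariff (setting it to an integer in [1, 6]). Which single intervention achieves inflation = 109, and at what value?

Intervening on subsidy: inflation = 4*subsidy + 73. Reaching 109 requires subsidy = 9, outside [1, 6].
Intervening on tariff: with other inputs at their observed values, inflation = 2*tariff + 101. Solving for 109 gives tariff = 4, within [1, 6].

set tariff = 4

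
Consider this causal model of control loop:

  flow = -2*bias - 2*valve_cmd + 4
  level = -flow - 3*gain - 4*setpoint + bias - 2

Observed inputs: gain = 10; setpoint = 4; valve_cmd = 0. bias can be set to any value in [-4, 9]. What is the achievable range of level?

Substituting into the flow equation gives flow = -2*bias + 4.
This gives level = 3*bias - 52.
Linear in bias, so extremes are at the endpoints: bias = -4 gives level = -64; bias = 9 gives level = -25.

-64 to -25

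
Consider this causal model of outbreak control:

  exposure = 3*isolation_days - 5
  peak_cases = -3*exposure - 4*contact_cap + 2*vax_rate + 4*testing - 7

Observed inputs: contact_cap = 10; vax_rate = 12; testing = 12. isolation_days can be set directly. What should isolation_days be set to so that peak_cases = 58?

Substituting into the peak_cases equation gives peak_cases = -9*isolation_days + 40.
Solve -9*isolation_days + 40 = 58: isolation_days = (58 - 40) / -9 = -2.

isolation_days = -2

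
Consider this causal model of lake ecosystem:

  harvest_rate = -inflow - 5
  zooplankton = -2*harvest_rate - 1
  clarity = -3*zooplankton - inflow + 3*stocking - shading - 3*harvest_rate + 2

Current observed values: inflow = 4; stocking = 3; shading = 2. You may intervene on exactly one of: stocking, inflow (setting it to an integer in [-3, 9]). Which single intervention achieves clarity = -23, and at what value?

set inflow = 5

Intervening on stocking: clarity = 3*stocking - 28. Reaching -23 requires stocking = 5/3, not an integer.
Intervening on inflow: with other inputs at their observed values, clarity = -4*inflow - 3. Solving for -23 gives inflow = 5, within [-3, 9].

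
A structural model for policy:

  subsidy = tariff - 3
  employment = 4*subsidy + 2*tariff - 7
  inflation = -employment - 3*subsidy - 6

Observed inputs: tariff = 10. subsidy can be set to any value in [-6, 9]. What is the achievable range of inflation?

Intervening on subsidy fixes its value directly, overriding its dependence on tariff.
Substituting into the employment equation gives employment = 4*subsidy + 13.
Substituting into the inflation equation gives inflation = -7*subsidy - 19.
Linear in subsidy, so extremes are at the endpoints: subsidy = -6 gives inflation = 23; subsidy = 9 gives inflation = -82.

-82 to 23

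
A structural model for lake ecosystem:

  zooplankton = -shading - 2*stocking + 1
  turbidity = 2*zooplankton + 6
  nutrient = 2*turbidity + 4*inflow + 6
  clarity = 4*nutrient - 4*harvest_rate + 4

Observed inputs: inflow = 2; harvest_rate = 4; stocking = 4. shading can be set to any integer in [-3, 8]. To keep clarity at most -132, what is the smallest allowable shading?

shading = 7

Substituting into the zooplankton equation gives zooplankton = -shading - 7.
Substituting into the turbidity equation gives turbidity = -2*shading - 8.
nutrient becomes -4*shading - 2.
So clarity = -16*shading - 20.
Require -16*shading - 20 ≤ -132, so shading ≥ 7.
The smallest integer in [-3, 8] satisfying this is 7.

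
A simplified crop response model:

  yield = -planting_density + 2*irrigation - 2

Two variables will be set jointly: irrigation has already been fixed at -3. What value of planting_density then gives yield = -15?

With irrigation held at -3:
Substituting into the yield equation gives yield = -planting_density - 8.
Solve -planting_density - 8 = -15: planting_density = (-15 + 8) / -1 = 7.

planting_density = 7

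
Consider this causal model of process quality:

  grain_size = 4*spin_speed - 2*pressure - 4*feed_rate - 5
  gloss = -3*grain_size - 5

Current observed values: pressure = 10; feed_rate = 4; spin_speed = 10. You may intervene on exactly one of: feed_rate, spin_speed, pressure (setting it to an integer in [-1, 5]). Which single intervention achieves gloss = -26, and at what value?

set feed_rate = 2

Intervening on feed_rate: with other inputs at their observed values, gloss = 12*feed_rate - 50. Solving for -26 gives feed_rate = 2, within [-1, 5].
Intervening on spin_speed: gloss = -12*spin_speed + 118. Reaching -26 requires spin_speed = 12, outside [-1, 5].
Intervening on pressure: gloss = 6*pressure - 62. Reaching -26 requires pressure = 6, outside [-1, 5].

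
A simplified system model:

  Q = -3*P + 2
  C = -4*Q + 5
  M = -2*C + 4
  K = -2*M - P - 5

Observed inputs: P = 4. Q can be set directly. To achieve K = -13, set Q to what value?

Intervening on Q fixes its value directly, overriding its dependence on P.
Substituting into the M equation gives M = 8*Q - 6.
Substituting into the K equation gives K = -16*Q + 3.
Solve -16*Q + 3 = -13: Q = (-13 - 3) / -16 = 1.

Q = 1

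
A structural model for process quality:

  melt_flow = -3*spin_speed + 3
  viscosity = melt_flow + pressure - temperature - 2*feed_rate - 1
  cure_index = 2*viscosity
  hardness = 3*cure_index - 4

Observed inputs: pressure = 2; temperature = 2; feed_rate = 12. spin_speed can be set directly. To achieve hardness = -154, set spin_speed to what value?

Substituting into the viscosity equation gives viscosity = -3*spin_speed - 22.
Substituting into the cure_index equation gives cure_index = -6*spin_speed - 44.
So hardness = -18*spin_speed - 136.
Solve -18*spin_speed - 136 = -154: spin_speed = (-154 + 136) / -18 = 1.

spin_speed = 1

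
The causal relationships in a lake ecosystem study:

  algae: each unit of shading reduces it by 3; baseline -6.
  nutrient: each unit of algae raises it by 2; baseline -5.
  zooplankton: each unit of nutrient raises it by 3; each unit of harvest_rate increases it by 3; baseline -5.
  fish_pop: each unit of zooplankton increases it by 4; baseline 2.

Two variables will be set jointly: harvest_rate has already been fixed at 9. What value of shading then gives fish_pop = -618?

shading = 7

With harvest_rate held at 9:
Substituting into the nutrient equation gives nutrient = -6*shading - 17.
zooplankton becomes -18*shading - 29.
Substituting into the fish_pop equation gives fish_pop = -72*shading - 114.
Solve -72*shading - 114 = -618: shading = (-618 + 114) / -72 = 7.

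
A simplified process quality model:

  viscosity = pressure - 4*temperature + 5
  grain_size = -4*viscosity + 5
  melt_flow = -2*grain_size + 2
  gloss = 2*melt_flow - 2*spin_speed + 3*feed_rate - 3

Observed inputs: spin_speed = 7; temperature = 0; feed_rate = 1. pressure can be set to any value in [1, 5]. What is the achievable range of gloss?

Substituting into the viscosity equation gives viscosity = pressure + 5.
Substituting into the grain_size equation gives grain_size = -4*pressure - 15.
So melt_flow = 8*pressure + 32.
So gloss = 16*pressure + 50.
Linear in pressure, so extremes are at the endpoints: pressure = 1 gives gloss = 66; pressure = 5 gives gloss = 130.

66 to 130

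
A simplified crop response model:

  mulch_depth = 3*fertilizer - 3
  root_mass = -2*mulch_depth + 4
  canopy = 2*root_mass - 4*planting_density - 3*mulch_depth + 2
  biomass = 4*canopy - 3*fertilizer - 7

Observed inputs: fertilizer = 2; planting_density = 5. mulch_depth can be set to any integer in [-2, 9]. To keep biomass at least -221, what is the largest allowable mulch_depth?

Intervening on mulch_depth fixes its value directly, overriding its dependence on fertilizer.
Substituting into the canopy equation gives canopy = -7*mulch_depth - 10.
Substituting into the biomass equation gives biomass = -28*mulch_depth - 53.
Require -28*mulch_depth - 53 ≥ -221, so mulch_depth ≤ 6.
The largest integer in [-2, 9] satisfying this is 6.

mulch_depth = 6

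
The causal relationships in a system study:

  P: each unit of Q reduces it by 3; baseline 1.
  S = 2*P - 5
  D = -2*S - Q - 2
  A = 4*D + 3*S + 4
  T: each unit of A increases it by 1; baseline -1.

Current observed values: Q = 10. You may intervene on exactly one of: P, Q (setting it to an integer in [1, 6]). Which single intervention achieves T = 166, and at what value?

set Q = 6

Intervening on P: T = -10*P - 20. Reaching 166 requires P = -93/5, not an integer.
Intervening on Q: with other inputs at their observed values, T = 26*Q + 10. Solving for 166 gives Q = 6, within [1, 6].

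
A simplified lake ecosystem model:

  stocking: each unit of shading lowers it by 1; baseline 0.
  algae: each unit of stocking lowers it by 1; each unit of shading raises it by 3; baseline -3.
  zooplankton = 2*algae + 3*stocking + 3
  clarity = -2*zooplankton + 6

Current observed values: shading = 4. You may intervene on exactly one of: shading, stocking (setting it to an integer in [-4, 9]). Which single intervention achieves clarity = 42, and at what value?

set shading = -3

Intervening on shading: with other inputs at their observed values, clarity = -10*shading + 12. Solving for 42 gives shading = -3, within [-4, 9].
Intervening on stocking: clarity = -2*stocking - 36. Reaching 42 requires stocking = -39, outside [-4, 9].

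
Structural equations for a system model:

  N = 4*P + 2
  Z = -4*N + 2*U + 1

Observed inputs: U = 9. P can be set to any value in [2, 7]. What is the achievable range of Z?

-101 to -21

Substituting into the Z equation gives Z = -16*P + 11.
Linear in P, so extremes are at the endpoints: P = 2 gives Z = -21; P = 7 gives Z = -101.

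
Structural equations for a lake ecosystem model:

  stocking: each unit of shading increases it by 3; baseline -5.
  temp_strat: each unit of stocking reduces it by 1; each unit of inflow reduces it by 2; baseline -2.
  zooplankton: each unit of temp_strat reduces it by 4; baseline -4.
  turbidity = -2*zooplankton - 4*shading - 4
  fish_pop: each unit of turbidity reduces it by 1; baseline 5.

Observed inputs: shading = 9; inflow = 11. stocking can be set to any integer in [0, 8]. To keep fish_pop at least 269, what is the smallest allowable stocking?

Intervening on stocking fixes its value directly, overriding its dependence on shading.
Substituting into the temp_strat equation gives temp_strat = -stocking - 24.
So zooplankton = 4*stocking + 92.
turbidity becomes -8*stocking - 224.
Substituting into the fish_pop equation gives fish_pop = 8*stocking + 229.
Require 8*stocking + 229 ≥ 269, so stocking ≥ 5.
The smallest integer in [0, 8] satisfying this is 5.

stocking = 5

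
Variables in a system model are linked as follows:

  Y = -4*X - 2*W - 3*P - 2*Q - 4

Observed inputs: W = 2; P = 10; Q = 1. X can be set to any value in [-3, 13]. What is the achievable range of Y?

Substituting into the Y equation gives Y = -4*X - 40.
Linear in X, so extremes are at the endpoints: X = -3 gives Y = -28; X = 13 gives Y = -92.

-92 to -28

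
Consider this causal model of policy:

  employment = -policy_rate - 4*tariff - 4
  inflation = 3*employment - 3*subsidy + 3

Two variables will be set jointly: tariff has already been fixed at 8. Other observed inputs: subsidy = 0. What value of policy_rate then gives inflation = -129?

With tariff held at 8:
Substituting into the employment equation gives employment = -policy_rate - 36.
This gives inflation = -3*policy_rate - 105.
Solve -3*policy_rate - 105 = -129: policy_rate = (-129 + 105) / -3 = 8.

policy_rate = 8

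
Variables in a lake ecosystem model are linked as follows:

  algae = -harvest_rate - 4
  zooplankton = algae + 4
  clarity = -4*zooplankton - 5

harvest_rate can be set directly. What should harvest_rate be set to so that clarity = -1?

Substituting into the zooplankton equation gives zooplankton = -harvest_rate.
clarity becomes 4*harvest_rate - 5.
Solve 4*harvest_rate - 5 = -1: harvest_rate = (-1 + 5) / 4 = 1.

harvest_rate = 1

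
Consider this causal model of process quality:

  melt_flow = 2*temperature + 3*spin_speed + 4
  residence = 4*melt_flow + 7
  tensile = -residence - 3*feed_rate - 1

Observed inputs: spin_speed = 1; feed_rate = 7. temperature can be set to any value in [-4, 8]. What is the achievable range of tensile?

Substituting into the melt_flow equation gives melt_flow = 2*temperature + 7.
So residence = 8*temperature + 35.
Substituting into the tensile equation gives tensile = -8*temperature - 57.
Linear in temperature, so extremes are at the endpoints: temperature = -4 gives tensile = -25; temperature = 8 gives tensile = -121.

-121 to -25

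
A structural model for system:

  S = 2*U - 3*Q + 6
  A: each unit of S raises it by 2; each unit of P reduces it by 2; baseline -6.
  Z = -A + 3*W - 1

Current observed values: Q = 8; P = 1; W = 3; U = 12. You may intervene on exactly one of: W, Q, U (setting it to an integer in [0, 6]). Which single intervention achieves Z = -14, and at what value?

Intervening on W: Z = 3*W - 5. Reaching -14 requires W = -3, outside [0, 6].
Intervening on Q: with other inputs at their observed values, Z = 6*Q - 44. Solving for -14 gives Q = 5, within [0, 6].
Intervening on U: Z = -4*U + 52. Reaching -14 requires U = 33/2, not an integer.

set Q = 5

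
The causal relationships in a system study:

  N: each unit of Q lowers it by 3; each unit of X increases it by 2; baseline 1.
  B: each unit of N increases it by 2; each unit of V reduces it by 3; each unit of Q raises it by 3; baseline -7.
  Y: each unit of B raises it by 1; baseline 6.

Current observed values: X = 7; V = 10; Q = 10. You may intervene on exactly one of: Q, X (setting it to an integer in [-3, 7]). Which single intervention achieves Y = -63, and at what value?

set X = -1

Intervening on Q: Y = -3*Q - 1. Reaching -63 requires Q = 62/3, not an integer.
Intervening on X: with other inputs at their observed values, Y = 4*X - 59. Solving for -63 gives X = -1, within [-3, 7].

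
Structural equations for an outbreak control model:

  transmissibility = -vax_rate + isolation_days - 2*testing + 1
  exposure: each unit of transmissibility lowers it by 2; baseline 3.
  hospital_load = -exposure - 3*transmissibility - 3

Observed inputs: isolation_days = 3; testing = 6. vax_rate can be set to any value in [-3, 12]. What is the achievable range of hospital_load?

Substituting into the transmissibility equation gives transmissibility = -vax_rate - 8.
This gives exposure = 2*vax_rate + 19.
Substituting into the hospital_load equation gives hospital_load = vax_rate + 2.
Linear in vax_rate, so extremes are at the endpoints: vax_rate = -3 gives hospital_load = -1; vax_rate = 12 gives hospital_load = 14.

-1 to 14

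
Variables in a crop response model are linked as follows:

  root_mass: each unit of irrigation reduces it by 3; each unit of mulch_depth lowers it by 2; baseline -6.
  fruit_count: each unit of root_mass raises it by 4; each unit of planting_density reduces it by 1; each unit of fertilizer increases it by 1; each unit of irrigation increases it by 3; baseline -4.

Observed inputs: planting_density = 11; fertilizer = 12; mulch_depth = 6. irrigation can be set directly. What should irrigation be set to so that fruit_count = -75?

Substituting into the root_mass equation gives root_mass = -3*irrigation - 18.
So fruit_count = -9*irrigation - 75.
Solve -9*irrigation - 75 = -75: irrigation = (-75 + 75) / -9 = 0.

irrigation = 0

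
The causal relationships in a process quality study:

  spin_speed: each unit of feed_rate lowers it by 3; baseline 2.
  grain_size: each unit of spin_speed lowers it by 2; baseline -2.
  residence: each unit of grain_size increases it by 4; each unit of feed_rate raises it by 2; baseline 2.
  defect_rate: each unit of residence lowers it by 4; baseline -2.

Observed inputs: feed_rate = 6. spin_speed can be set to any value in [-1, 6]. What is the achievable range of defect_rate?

Intervening on spin_speed fixes its value directly, overriding its dependence on feed_rate.
Substituting into the residence equation gives residence = -8*spin_speed + 6.
defect_rate becomes 32*spin_speed - 26.
Linear in spin_speed, so extremes are at the endpoints: spin_speed = -1 gives defect_rate = -58; spin_speed = 6 gives defect_rate = 166.

-58 to 166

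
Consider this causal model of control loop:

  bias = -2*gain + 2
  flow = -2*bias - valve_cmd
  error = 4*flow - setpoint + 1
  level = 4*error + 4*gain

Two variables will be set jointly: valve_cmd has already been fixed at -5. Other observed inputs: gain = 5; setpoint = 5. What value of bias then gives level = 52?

bias = 1

With valve_cmd held at -5:
Intervening on bias fixes its value directly, overriding its dependence on gain.
Substituting into the flow equation gives flow = -2*bias + 5.
So error = -8*bias + 16.
Substituting into the level equation gives level = -32*bias + 84.
Solve -32*bias + 84 = 52: bias = (52 - 84) / -32 = 1.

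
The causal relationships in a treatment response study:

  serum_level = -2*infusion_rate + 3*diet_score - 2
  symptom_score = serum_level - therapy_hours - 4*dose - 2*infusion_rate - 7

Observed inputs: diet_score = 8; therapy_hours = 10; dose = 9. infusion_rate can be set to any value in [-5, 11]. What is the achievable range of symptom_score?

Substituting into the serum_level equation gives serum_level = -2*infusion_rate + 22.
Substituting into the symptom_score equation gives symptom_score = -4*infusion_rate - 31.
Linear in infusion_rate, so extremes are at the endpoints: infusion_rate = -5 gives symptom_score = -11; infusion_rate = 11 gives symptom_score = -75.

-75 to -11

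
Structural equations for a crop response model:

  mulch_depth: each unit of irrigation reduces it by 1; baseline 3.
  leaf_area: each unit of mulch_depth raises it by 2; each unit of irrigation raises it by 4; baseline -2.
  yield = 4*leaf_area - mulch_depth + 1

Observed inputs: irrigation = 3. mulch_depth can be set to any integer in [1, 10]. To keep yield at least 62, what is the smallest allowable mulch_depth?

Intervening on mulch_depth fixes its value directly, overriding its dependence on irrigation.
Substituting into the leaf_area equation gives leaf_area = 2*mulch_depth + 10.
Substituting into the yield equation gives yield = 7*mulch_depth + 41.
Require 7*mulch_depth + 41 ≥ 62, so mulch_depth ≥ 3.
The smallest integer in [1, 10] satisfying this is 3.

mulch_depth = 3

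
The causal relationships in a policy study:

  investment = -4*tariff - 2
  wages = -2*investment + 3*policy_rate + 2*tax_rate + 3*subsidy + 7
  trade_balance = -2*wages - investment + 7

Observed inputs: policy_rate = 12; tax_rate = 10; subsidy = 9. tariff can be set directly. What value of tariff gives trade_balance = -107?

Substituting into the wages equation gives wages = 8*tariff + 94.
Substituting into the trade_balance equation gives trade_balance = -12*tariff - 179.
Solve -12*tariff - 179 = -107: tariff = (-107 + 179) / -12 = -6.

tariff = -6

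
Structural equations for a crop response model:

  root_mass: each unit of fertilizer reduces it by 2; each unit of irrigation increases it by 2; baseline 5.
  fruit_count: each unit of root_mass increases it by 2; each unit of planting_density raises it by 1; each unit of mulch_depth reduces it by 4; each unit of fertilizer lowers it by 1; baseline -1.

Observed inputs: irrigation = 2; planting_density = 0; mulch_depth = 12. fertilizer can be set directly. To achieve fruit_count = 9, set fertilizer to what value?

Substituting into the root_mass equation gives root_mass = -2*fertilizer + 9.
fruit_count becomes -5*fertilizer - 31.
Solve -5*fertilizer - 31 = 9: fertilizer = (9 + 31) / -5 = -8.

fertilizer = -8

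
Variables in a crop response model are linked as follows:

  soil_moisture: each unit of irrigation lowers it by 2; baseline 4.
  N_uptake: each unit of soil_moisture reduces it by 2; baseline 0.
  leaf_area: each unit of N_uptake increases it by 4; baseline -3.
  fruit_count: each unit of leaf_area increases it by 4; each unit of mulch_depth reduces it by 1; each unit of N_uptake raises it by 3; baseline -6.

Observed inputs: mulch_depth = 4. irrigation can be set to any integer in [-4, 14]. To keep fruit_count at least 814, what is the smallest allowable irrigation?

irrigation = 13

Substituting into the N_uptake equation gives N_uptake = 4*irrigation - 8.
Substituting into the leaf_area equation gives leaf_area = 16*irrigation - 35.
Substituting into the fruit_count equation gives fruit_count = 76*irrigation - 174.
Require 76*irrigation - 174 ≥ 814, so irrigation ≥ 13.
The smallest integer in [-4, 14] satisfying this is 13.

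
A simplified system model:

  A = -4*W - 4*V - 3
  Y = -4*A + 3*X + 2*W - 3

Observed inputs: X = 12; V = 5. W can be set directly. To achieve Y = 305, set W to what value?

W = 10

Substituting into the A equation gives A = -4*W - 23.
Substituting into the Y equation gives Y = 18*W + 125.
Solve 18*W + 125 = 305: W = (305 - 125) / 18 = 10.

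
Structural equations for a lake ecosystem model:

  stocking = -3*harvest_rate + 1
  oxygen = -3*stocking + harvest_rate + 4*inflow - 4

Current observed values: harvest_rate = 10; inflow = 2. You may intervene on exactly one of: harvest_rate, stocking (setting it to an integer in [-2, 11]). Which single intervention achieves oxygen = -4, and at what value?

Intervening on harvest_rate: oxygen = 10*harvest_rate + 1. Reaching -4 requires harvest_rate = -1/2, not an integer.
Intervening on stocking: with other inputs at their observed values, oxygen = -3*stocking + 14. Solving for -4 gives stocking = 6, within [-2, 11].

set stocking = 6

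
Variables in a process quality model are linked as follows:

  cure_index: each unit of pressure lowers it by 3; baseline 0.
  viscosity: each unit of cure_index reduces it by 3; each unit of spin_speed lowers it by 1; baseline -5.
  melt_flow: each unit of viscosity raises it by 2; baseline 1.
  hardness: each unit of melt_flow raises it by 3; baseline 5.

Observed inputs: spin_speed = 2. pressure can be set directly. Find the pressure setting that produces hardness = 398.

Substituting into the viscosity equation gives viscosity = 9*pressure - 7.
Substituting into the melt_flow equation gives melt_flow = 18*pressure - 13.
hardness becomes 54*pressure - 34.
Solve 54*pressure - 34 = 398: pressure = (398 + 34) / 54 = 8.

pressure = 8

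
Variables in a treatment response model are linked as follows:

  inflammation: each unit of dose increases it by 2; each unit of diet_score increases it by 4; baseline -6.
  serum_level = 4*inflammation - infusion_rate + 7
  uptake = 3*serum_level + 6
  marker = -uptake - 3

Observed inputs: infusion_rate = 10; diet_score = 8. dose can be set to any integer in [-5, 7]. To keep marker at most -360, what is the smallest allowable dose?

dose = 2

Substituting into the inflammation equation gives inflammation = 2*dose + 26.
This gives serum_level = 8*dose + 101.
So uptake = 24*dose + 309.
Substituting into the marker equation gives marker = -24*dose - 312.
Require -24*dose - 312 ≤ -360, so dose ≥ 2.
The smallest integer in [-5, 7] satisfying this is 2.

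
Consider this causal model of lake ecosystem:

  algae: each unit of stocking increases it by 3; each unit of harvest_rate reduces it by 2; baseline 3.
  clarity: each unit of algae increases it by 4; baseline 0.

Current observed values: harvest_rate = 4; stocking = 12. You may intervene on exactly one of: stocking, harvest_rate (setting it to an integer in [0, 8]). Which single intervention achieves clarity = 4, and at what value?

set stocking = 2

Intervening on stocking: with other inputs at their observed values, clarity = 12*stocking - 20. Solving for 4 gives stocking = 2, within [0, 8].
Intervening on harvest_rate: clarity = -8*harvest_rate + 156. Reaching 4 requires harvest_rate = 19, outside [0, 8].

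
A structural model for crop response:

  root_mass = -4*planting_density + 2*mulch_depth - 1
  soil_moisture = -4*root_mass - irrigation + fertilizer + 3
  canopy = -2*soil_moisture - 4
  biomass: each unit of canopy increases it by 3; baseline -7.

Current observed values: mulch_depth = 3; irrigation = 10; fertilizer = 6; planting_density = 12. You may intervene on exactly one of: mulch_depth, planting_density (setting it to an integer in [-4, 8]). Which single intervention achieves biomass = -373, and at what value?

Intervening on mulch_depth: biomass = 48*mulch_depth - 1189. Reaching -373 requires mulch_depth = 17, outside [-4, 8].
Intervening on planting_density: with other inputs at their observed values, biomass = -96*planting_density + 107. Solving for -373 gives planting_density = 5, within [-4, 8].

set planting_density = 5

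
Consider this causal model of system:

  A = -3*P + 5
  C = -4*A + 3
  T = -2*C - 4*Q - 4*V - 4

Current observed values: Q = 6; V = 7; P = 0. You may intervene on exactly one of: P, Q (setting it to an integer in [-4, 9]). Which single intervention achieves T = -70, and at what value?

Intervening on P: with other inputs at their observed values, T = -24*P - 22. Solving for -70 gives P = 2, within [-4, 9].
Intervening on Q: T = -4*Q + 2. Reaching -70 requires Q = 18, outside [-4, 9].

set P = 2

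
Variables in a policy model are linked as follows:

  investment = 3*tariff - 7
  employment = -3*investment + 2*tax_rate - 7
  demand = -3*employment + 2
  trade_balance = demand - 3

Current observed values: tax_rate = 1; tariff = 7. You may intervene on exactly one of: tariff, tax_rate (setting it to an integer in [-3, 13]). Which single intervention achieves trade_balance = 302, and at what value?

Intervening on tariff: with other inputs at their observed values, trade_balance = 27*tariff - 49. Solving for 302 gives tariff = 13, within [-3, 13].
Intervening on tax_rate: trade_balance = -6*tax_rate + 146. Reaching 302 requires tax_rate = -26, outside [-3, 13].

set tariff = 13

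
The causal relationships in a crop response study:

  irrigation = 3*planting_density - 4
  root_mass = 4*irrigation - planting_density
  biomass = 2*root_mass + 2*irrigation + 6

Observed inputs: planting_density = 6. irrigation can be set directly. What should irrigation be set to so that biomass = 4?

irrigation = 1

Intervening on irrigation fixes its value directly, overriding its dependence on planting_density.
Substituting into the root_mass equation gives root_mass = 4*irrigation - 6.
biomass becomes 10*irrigation - 6.
Solve 10*irrigation - 6 = 4: irrigation = (4 + 6) / 10 = 1.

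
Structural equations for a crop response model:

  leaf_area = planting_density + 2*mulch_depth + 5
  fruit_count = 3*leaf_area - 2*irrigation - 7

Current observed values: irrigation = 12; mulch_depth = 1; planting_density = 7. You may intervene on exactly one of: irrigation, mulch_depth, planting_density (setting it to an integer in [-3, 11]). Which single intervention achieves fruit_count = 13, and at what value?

set irrigation = 11

Intervening on irrigation: with other inputs at their observed values, fruit_count = -2*irrigation + 35. Solving for 13 gives irrigation = 11, within [-3, 11].
Intervening on mulch_depth: fruit_count = 6*mulch_depth + 5. Reaching 13 requires mulch_depth = 4/3, not an integer.
Intervening on planting_density: fruit_count = 3*planting_density - 10. Reaching 13 requires planting_density = 23/3, not an integer.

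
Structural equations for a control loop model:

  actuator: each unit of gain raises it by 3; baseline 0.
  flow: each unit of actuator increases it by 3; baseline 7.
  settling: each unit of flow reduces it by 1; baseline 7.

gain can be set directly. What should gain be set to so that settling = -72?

gain = 8

Substituting into the flow equation gives flow = 9*gain + 7.
settling becomes -9*gain.
Solve -9*gain = -72: gain = -72 / -9 = 8.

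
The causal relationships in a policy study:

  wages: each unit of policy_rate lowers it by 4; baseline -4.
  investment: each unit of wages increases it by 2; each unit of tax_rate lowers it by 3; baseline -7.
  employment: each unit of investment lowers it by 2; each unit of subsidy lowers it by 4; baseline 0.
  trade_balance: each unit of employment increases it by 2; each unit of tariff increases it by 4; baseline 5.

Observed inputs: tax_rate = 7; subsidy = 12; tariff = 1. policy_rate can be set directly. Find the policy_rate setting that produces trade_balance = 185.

Substituting into the investment equation gives investment = -8*policy_rate - 36.
So employment = 16*policy_rate + 24.
So trade_balance = 32*policy_rate + 57.
Solve 32*policy_rate + 57 = 185: policy_rate = (185 - 57) / 32 = 4.

policy_rate = 4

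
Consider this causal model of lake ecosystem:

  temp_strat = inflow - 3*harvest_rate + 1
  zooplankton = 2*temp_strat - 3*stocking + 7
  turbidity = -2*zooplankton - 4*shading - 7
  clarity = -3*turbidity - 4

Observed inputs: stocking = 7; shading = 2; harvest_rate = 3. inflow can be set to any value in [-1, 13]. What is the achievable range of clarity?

-151 to 17

Substituting into the temp_strat equation gives temp_strat = inflow - 8.
zooplankton becomes 2*inflow - 30.
Substituting into the turbidity equation gives turbidity = -4*inflow + 45.
This gives clarity = 12*inflow - 139.
Linear in inflow, so extremes are at the endpoints: inflow = -1 gives clarity = -151; inflow = 13 gives clarity = 17.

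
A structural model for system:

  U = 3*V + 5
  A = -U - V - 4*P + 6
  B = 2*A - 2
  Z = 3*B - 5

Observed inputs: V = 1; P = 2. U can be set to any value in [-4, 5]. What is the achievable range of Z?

Intervening on U fixes its value directly, overriding its dependence on V.
Substituting into the A equation gives A = -U - 3.
Substituting into the B equation gives B = -2*U - 8.
Substituting into the Z equation gives Z = -6*U - 29.
Linear in U, so extremes are at the endpoints: U = -4 gives Z = -5; U = 5 gives Z = -59.

-59 to -5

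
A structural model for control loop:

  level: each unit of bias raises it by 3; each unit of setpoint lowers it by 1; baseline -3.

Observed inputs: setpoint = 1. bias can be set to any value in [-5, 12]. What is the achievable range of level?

Substituting into the level equation gives level = 3*bias - 4.
Linear in bias, so extremes are at the endpoints: bias = -5 gives level = -19; bias = 12 gives level = 32.

-19 to 32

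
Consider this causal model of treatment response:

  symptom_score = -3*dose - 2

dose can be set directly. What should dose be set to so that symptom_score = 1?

dose = -1

Solve -3*dose - 2 = 1: dose = (1 + 2) / -3 = -1.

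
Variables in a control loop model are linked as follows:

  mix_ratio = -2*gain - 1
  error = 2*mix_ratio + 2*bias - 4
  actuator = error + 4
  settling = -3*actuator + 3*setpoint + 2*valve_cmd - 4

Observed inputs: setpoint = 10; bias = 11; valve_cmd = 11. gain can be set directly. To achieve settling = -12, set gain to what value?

gain = 0

Substituting into the error equation gives error = -4*gain + 16.
Substituting into the actuator equation gives actuator = -4*gain + 20.
Substituting into the settling equation gives settling = 12*gain - 12.
Solve 12*gain - 12 = -12: gain = (-12 + 12) / 12 = 0.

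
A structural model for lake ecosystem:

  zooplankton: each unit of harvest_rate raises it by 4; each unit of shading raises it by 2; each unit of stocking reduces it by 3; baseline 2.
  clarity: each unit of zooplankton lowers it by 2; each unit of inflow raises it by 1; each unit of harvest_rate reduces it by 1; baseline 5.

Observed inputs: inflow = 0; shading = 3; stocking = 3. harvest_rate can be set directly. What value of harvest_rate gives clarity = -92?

Substituting into the zooplankton equation gives zooplankton = 4*harvest_rate - 1.
So clarity = -9*harvest_rate + 7.
Solve -9*harvest_rate + 7 = -92: harvest_rate = (-92 - 7) / -9 = 11.

harvest_rate = 11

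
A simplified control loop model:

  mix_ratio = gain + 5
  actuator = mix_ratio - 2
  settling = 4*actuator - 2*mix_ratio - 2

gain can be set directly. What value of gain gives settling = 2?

Substituting into the actuator equation gives actuator = gain + 3.
settling becomes 2*gain.
Solve 2*gain = 2: gain = 2 / 2 = 1.

gain = 1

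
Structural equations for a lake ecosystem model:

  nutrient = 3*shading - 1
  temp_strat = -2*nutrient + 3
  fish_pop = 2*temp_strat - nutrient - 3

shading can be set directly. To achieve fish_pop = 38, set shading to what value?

shading = -2

Substituting into the temp_strat equation gives temp_strat = -6*shading + 5.
This gives fish_pop = -15*shading + 8.
Solve -15*shading + 8 = 38: shading = (38 - 8) / -15 = -2.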